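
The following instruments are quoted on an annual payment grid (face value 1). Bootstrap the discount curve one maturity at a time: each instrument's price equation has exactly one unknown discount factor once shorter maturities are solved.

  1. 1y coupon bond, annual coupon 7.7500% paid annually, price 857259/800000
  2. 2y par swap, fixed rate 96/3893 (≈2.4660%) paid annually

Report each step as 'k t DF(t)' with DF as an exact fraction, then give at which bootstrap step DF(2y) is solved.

1 1 1989/2000
2 2 119/125
DF(2y) is solved at step 2

step 1 [1y] bond c/1=31/400: DF=(857259/800000 − 31/400·(0))/(1+31/400) = 1989/2000 ≈ 0.994500
step 2 [2y] swap r/1=96/3893: DF=(1 − 96/3893·(0.994500))/(1+96/3893) = 119/125 ≈ 0.952000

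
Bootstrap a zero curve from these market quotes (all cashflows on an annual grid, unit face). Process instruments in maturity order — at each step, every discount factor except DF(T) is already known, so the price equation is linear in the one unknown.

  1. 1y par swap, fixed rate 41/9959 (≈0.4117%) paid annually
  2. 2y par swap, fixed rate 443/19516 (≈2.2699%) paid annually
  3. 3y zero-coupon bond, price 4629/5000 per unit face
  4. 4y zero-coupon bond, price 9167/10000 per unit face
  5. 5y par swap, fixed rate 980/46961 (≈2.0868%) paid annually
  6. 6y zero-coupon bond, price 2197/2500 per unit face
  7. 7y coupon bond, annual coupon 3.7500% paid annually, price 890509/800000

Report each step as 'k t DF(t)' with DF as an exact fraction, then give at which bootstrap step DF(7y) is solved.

1 1 9959/10000
2 2 9557/10000
3 3 4629/5000
4 4 9167/10000
5 5 451/500
6 6 2197/2500
7 7 4357/5000
DF(7y) is solved at step 7

step 1 [1y] swap r/1=41/9959: DF=(1 − 41/9959·(0))/(1+41/9959) = 9959/10000 ≈ 0.995900
step 2 [2y] swap r/1=443/19516: DF=(1 − 443/19516·(0.995900))/(1+443/19516) = 9557/10000 ≈ 0.955700
step 3 [3y] zero: DF = P = 4629/5000 ≈ 0.925800
step 4 [4y] zero: DF = P = 9167/10000 ≈ 0.916700
step 5 [5y] swap r/1=980/46961: DF=(1 − 980/46961·(0.995900+0.955700+0.925800+0.916700))/(1+980/46961) = 451/500 ≈ 0.902000
step 6 [6y] zero: DF = P = 2197/2500 ≈ 0.878800
step 7 [7y] bond c/1=3/80: DF=(890509/800000 − 3/80·(0.995900+0.955700+0.925800+0.916700+0.902000+0.878800))/(1+3/80) = 4357/5000 ≈ 0.871400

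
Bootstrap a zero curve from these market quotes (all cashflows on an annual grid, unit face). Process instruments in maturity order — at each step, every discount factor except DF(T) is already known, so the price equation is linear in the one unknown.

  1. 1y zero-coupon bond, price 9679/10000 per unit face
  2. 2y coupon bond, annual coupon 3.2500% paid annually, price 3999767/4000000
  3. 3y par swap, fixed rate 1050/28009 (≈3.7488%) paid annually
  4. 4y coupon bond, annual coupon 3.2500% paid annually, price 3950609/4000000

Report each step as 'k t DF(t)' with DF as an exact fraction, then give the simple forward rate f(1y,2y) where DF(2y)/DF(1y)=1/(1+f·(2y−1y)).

1 1 9679/10000
2 2 469/500
3 3 179/200
4 4 2171/2500
f(1y,2y) = ((9679/10000)/(469/500) − 1)/(1) = 299/9380 ≈ 3.1876%

step 1 [1y] zero: DF = P = 9679/10000 ≈ 0.967900
step 2 [2y] bond c/1=13/400: DF=(3999767/4000000 − 13/400·(0.967900))/(1+13/400) = 469/500 ≈ 0.938000
step 3 [3y] swap r/1=1050/28009: DF=(1 − 1050/28009·(0.967900+0.938000))/(1+1050/28009) = 179/200 ≈ 0.895000
step 4 [4y] bond c/1=13/400: DF=(3950609/4000000 − 13/400·(0.967900+0.938000+0.895000))/(1+13/400) = 2171/2500 ≈ 0.868400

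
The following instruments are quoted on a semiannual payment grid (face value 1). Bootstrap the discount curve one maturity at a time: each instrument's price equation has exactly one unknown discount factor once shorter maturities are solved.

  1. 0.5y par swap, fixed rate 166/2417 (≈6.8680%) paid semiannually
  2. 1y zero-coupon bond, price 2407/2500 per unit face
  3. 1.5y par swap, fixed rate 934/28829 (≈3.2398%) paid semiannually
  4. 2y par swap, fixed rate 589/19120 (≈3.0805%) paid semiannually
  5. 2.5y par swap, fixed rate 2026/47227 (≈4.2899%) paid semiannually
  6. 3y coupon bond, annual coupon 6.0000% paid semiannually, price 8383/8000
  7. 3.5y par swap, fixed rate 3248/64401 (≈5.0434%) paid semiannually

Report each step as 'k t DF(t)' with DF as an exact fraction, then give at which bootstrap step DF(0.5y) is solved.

step 1 [0.5y] swap r/2=83/2417: DF=(1 − 83/2417·(0))/(1+83/2417) = 2417/2500 ≈ 0.966800
step 2 [1y] zero: DF = P = 2407/2500 ≈ 0.962800
step 3 [1.5y] swap r/2=467/28829: DF=(1 − 467/28829·(0.966800+0.962800))/(1+467/28829) = 9533/10000 ≈ 0.953300
step 4 [2y] swap r/2=589/38240: DF=(1 − 589/38240·(0.966800+0.962800+0.953300))/(1+589/38240) = 9411/10000 ≈ 0.941100
step 5 [2.5y] swap r/2=1013/47227: DF=(1 − 1013/47227·(0.966800+0.962800+0.953300+0.941100))/(1+1013/47227) = 8987/10000 ≈ 0.898700
step 6 [3y] bond c/2=3/100: DF=(8383/8000 − 3/100·(0.966800+0.962800+0.953300+0.941100+0.898700))/(1+3/100) = 4399/5000 ≈ 0.879800
step 7 [3.5y] swap r/2=1624/64401: DF=(1 − 1624/64401·(0.966800+0.962800+0.953300+0.941100+0.898700+0.879800))/(1+1624/64401) = 1047/1250 ≈ 0.837600

1 1/2 2417/2500
2 1 2407/2500
3 3/2 9533/10000
4 2 9411/10000
5 5/2 8987/10000
6 3 4399/5000
7 7/2 1047/1250
DF(0.5y) is solved at step 1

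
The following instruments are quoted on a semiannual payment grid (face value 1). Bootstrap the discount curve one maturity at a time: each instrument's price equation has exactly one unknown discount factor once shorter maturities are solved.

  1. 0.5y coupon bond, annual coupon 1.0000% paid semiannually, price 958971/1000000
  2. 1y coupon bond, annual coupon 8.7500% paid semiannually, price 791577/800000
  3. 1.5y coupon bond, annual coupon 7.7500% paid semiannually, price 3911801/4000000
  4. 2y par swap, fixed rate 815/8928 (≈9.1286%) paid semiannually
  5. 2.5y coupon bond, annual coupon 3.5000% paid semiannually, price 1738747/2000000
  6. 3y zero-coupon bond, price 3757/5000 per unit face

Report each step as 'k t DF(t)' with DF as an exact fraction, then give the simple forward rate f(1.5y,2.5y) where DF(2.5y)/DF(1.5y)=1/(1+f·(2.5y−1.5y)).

step 1 [0.5y] bond c/2=1/200: DF=(958971/1000000 − 1/200·(0))/(1+1/200) = 4771/5000 ≈ 0.954200
step 2 [1y] bond c/2=7/160: DF=(791577/800000 − 7/160·(0.954200))/(1+7/160) = 227/250 ≈ 0.908000
step 3 [1.5y] bond c/2=31/800: DF=(3911801/4000000 − 31/800·(0.954200+0.908000))/(1+31/800) = 109/125 ≈ 0.872000
step 4 [2y] swap r/2=815/17856: DF=(1 − 815/17856·(0.954200+0.908000+0.872000))/(1+815/17856) = 837/1000 ≈ 0.837000
step 5 [2.5y] bond c/2=7/400: DF=(1738747/2000000 − 7/400·(0.954200+0.908000+0.872000+0.837000))/(1+7/400) = 793/1000 ≈ 0.793000
step 6 [3y] zero: DF = P = 3757/5000 ≈ 0.751400

1 1/2 4771/5000
2 1 227/250
3 3/2 109/125
4 2 837/1000
5 5/2 793/1000
6 3 3757/5000
f(1.5y,2.5y) = ((109/125)/(793/1000) − 1)/(1) = 79/793 ≈ 9.9622%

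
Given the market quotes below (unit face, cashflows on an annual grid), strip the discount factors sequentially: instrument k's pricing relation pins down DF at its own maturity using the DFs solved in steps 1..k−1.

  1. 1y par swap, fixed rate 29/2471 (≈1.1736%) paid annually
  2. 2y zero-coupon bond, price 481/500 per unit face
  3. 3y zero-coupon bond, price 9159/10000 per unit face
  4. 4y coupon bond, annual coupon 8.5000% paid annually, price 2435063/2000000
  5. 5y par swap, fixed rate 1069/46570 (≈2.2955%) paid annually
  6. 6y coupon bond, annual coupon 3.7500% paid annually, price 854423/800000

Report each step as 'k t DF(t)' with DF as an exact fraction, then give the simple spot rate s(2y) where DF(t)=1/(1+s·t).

1 1 2471/2500
2 2 481/500
3 3 9159/10000
4 4 561/625
5 5 8931/10000
6 6 8611/10000
s(2y) = (1/(481/500) − 1)/(2) = 19/962 ≈ 1.9751%

step 1 [1y] swap r/1=29/2471: DF=(1 − 29/2471·(0))/(1+29/2471) = 2471/2500 ≈ 0.988400
step 2 [2y] zero: DF = P = 481/500 ≈ 0.962000
step 3 [3y] zero: DF = P = 9159/10000 ≈ 0.915900
step 4 [4y] bond c/1=17/200: DF=(2435063/2000000 − 17/200·(0.988400+0.962000+0.915900))/(1+17/200) = 561/625 ≈ 0.897600
step 5 [5y] swap r/1=1069/46570: DF=(1 − 1069/46570·(0.988400+0.962000+0.915900+0.897600))/(1+1069/46570) = 8931/10000 ≈ 0.893100
step 6 [6y] bond c/1=3/80: DF=(854423/800000 − 3/80·(0.988400+0.962000+0.915900+0.897600+0.893100))/(1+3/80) = 8611/10000 ≈ 0.861100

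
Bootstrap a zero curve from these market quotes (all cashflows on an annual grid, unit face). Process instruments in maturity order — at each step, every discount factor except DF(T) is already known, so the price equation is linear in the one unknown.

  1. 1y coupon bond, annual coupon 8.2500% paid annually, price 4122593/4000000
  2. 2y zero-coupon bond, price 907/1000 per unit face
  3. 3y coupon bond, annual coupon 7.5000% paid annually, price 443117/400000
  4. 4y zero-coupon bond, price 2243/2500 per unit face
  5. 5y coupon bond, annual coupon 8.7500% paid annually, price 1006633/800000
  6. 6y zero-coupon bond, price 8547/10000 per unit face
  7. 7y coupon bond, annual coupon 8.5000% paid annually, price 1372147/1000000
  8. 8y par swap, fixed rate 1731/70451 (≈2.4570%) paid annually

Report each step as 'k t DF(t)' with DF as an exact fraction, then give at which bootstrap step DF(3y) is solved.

step 1 [1y] bond c/1=33/400: DF=(4122593/4000000 − 33/400·(0))/(1+33/400) = 9521/10000 ≈ 0.952100
step 2 [2y] zero: DF = P = 907/1000 ≈ 0.907000
step 3 [3y] bond c/1=3/40: DF=(443117/400000 − 3/40·(0.952100+0.907000))/(1+3/40) = 563/625 ≈ 0.900800
step 4 [4y] zero: DF = P = 2243/2500 ≈ 0.897200
step 5 [5y] bond c/1=7/80: DF=(1006633/800000 − 7/80·(0.952100+0.907000+0.900800+0.897200))/(1+7/80) = 2157/2500 ≈ 0.862800
step 6 [6y] zero: DF = P = 8547/10000 ≈ 0.854700
step 7 [7y] bond c/1=17/200: DF=(1372147/1000000 − 17/200·(0.952100+0.907000+0.900800+0.897200+0.862800+0.854700))/(1+17/200) = 2109/2500 ≈ 0.843600
step 8 [8y] swap r/1=1731/70451: DF=(1 − 1731/70451·(0.952100+0.907000+0.900800+0.897200+0.862800+0.854700+0.843600))/(1+1731/70451) = 8269/10000 ≈ 0.826900

1 1 9521/10000
2 2 907/1000
3 3 563/625
4 4 2243/2500
5 5 2157/2500
6 6 8547/10000
7 7 2109/2500
8 8 8269/10000
DF(3y) is solved at step 3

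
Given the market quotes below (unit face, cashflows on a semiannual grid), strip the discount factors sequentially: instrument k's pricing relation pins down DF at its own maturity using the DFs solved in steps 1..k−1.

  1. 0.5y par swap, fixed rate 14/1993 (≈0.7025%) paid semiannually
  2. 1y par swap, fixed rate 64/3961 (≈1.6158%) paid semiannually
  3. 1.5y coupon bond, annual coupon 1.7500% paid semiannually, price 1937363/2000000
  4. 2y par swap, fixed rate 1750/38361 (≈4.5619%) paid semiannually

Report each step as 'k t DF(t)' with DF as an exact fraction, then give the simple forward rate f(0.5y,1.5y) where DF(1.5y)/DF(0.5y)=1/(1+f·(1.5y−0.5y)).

step 1 [0.5y] swap r/2=7/1993: DF=(1 − 7/1993·(0))/(1+7/1993) = 1993/2000 ≈ 0.996500
step 2 [1y] swap r/2=32/3961: DF=(1 − 32/3961·(0.996500))/(1+32/3961) = 123/125 ≈ 0.984000
step 3 [1.5y] bond c/2=7/800: DF=(1937363/2000000 − 7/800·(0.996500+0.984000))/(1+7/800) = 9431/10000 ≈ 0.943100
step 4 [2y] swap r/2=875/38361: DF=(1 − 875/38361·(0.996500+0.984000+0.943100))/(1+875/38361) = 73/80 ≈ 0.912500

1 1/2 1993/2000
2 1 123/125
3 3/2 9431/10000
4 2 73/80
f(0.5y,1.5y) = ((1993/2000)/(9431/10000) − 1)/(1) = 534/9431 ≈ 5.6622%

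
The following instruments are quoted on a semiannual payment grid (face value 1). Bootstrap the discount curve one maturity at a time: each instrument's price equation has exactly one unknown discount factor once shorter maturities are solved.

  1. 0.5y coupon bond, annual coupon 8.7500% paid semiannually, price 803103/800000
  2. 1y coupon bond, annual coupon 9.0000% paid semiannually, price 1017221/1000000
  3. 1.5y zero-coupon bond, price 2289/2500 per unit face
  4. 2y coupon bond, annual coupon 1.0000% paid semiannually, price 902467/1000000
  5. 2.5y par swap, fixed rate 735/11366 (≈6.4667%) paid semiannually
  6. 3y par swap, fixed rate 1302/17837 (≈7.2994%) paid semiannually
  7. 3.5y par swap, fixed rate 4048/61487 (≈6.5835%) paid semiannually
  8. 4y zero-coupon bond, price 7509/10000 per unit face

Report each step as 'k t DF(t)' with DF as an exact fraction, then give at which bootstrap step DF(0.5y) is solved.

1 1/2 4809/5000
2 1 233/250
3 3/2 2289/2500
4 2 221/250
5 5/2 853/1000
6 3 8047/10000
7 7/2 997/1250
8 4 7509/10000
DF(0.5y) is solved at step 1

step 1 [0.5y] bond c/2=7/160: DF=(803103/800000 − 7/160·(0))/(1+7/160) = 4809/5000 ≈ 0.961800
step 2 [1y] bond c/2=9/200: DF=(1017221/1000000 − 9/200·(0.961800))/(1+9/200) = 233/250 ≈ 0.932000
step 3 [1.5y] zero: DF = P = 2289/2500 ≈ 0.915600
step 4 [2y] bond c/2=1/200: DF=(902467/1000000 − 1/200·(0.961800+0.932000+0.915600))/(1+1/200) = 221/250 ≈ 0.884000
step 5 [2.5y] swap r/2=735/22732: DF=(1 − 735/22732·(0.961800+0.932000+0.915600+0.884000))/(1+735/22732) = 853/1000 ≈ 0.853000
step 6 [3y] swap r/2=651/17837: DF=(1 − 651/17837·(0.961800+0.932000+0.915600+0.884000+0.853000))/(1+651/17837) = 8047/10000 ≈ 0.804700
step 7 [3.5y] swap r/2=2024/61487: DF=(1 − 2024/61487·(0.961800+0.932000+0.915600+0.884000+0.853000+0.804700))/(1+2024/61487) = 997/1250 ≈ 0.797600
step 8 [4y] zero: DF = P = 7509/10000 ≈ 0.750900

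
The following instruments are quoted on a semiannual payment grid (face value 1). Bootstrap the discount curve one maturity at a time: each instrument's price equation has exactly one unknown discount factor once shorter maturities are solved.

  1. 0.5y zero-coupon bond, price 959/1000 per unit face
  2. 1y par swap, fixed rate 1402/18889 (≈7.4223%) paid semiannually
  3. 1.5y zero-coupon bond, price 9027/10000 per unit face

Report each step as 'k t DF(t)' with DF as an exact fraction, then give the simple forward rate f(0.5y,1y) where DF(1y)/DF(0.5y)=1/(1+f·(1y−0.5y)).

step 1 [0.5y] zero: DF = P = 959/1000 ≈ 0.959000
step 2 [1y] swap r/2=701/18889: DF=(1 − 701/18889·(0.959000))/(1+701/18889) = 9299/10000 ≈ 0.929900
step 3 [1.5y] zero: DF = P = 9027/10000 ≈ 0.902700

1 1/2 959/1000
2 1 9299/10000
3 3/2 9027/10000
f(0.5y,1y) = ((959/1000)/(9299/10000) − 1)/(1/2) = 582/9299 ≈ 6.2587%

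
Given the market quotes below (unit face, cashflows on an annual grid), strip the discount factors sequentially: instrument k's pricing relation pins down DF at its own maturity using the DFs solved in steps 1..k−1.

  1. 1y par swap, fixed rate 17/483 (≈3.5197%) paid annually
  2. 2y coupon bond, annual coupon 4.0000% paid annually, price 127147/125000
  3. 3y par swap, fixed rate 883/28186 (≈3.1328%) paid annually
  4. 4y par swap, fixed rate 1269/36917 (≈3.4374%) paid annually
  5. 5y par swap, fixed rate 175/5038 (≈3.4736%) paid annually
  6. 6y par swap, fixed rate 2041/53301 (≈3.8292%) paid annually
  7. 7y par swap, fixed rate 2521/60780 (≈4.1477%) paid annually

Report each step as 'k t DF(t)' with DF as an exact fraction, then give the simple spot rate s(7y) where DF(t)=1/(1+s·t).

step 1 [1y] swap r/1=17/483: DF=(1 − 17/483·(0))/(1+17/483) = 483/500 ≈ 0.966000
step 2 [2y] bond c/1=1/25: DF=(127147/125000 − 1/25·(0.966000))/(1+1/25) = 9409/10000 ≈ 0.940900
step 3 [3y] swap r/1=883/28186: DF=(1 − 883/28186·(0.966000+0.940900))/(1+883/28186) = 9117/10000 ≈ 0.911700
step 4 [4y] swap r/1=1269/36917: DF=(1 − 1269/36917·(0.966000+0.940900+0.911700))/(1+1269/36917) = 8731/10000 ≈ 0.873100
step 5 [5y] swap r/1=175/5038: DF=(1 − 175/5038·(0.966000+0.940900+0.911700+0.873100))/(1+175/5038) = 337/400 ≈ 0.842500
step 6 [6y] swap r/1=2041/53301: DF=(1 − 2041/53301·(0.966000+0.940900+0.911700+0.873100+0.842500))/(1+2041/53301) = 7959/10000 ≈ 0.795900
step 7 [7y] swap r/1=2521/60780: DF=(1 − 2521/60780·(0.966000+0.940900+0.911700+0.873100+0.842500+0.795900))/(1+2521/60780) = 7479/10000 ≈ 0.747900

1 1 483/500
2 2 9409/10000
3 3 9117/10000
4 4 8731/10000
5 5 337/400
6 6 7959/10000
7 7 7479/10000
s(7y) = (1/(7479/10000) − 1)/(7) = 2521/52353 ≈ 4.8154%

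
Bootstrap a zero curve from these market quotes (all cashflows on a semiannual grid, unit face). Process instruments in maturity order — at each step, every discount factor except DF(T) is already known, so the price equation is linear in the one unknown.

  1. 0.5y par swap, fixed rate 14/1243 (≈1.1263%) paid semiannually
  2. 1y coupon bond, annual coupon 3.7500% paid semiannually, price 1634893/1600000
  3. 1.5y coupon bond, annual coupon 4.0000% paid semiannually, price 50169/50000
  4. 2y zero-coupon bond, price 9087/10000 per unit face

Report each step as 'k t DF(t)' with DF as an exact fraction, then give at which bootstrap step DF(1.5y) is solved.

1 1/2 1243/1250
2 1 9847/10000
3 3/2 9449/10000
4 2 9087/10000
DF(1.5y) is solved at step 3

step 1 [0.5y] swap r/2=7/1243: DF=(1 − 7/1243·(0))/(1+7/1243) = 1243/1250 ≈ 0.994400
step 2 [1y] bond c/2=3/160: DF=(1634893/1600000 − 3/160·(0.994400))/(1+3/160) = 9847/10000 ≈ 0.984700
step 3 [1.5y] bond c/2=1/50: DF=(50169/50000 − 1/50·(0.994400+0.984700))/(1+1/50) = 9449/10000 ≈ 0.944900
step 4 [2y] zero: DF = P = 9087/10000 ≈ 0.908700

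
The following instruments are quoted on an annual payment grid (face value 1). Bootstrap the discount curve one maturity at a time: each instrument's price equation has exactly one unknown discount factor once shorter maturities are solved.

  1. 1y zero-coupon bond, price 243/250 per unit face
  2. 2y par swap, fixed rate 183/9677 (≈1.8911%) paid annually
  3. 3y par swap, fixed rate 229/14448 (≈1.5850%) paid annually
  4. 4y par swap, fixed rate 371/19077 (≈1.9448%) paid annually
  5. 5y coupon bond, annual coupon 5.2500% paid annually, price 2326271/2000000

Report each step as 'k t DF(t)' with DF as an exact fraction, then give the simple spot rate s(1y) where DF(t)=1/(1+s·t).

1 1 243/250
2 2 4817/5000
3 3 4771/5000
4 4 4629/5000
5 5 2287/2500
s(1y) = (1/(243/250) − 1)/(1) = 7/243 ≈ 2.8807%

step 1 [1y] zero: DF = P = 243/250 ≈ 0.972000
step 2 [2y] swap r/1=183/9677: DF=(1 − 183/9677·(0.972000))/(1+183/9677) = 4817/5000 ≈ 0.963400
step 3 [3y] swap r/1=229/14448: DF=(1 − 229/14448·(0.972000+0.963400))/(1+229/14448) = 4771/5000 ≈ 0.954200
step 4 [4y] swap r/1=371/19077: DF=(1 − 371/19077·(0.972000+0.963400+0.954200))/(1+371/19077) = 4629/5000 ≈ 0.925800
step 5 [5y] bond c/1=21/400: DF=(2326271/2000000 − 21/400·(0.972000+0.963400+0.954200+0.925800))/(1+21/400) = 2287/2500 ≈ 0.914800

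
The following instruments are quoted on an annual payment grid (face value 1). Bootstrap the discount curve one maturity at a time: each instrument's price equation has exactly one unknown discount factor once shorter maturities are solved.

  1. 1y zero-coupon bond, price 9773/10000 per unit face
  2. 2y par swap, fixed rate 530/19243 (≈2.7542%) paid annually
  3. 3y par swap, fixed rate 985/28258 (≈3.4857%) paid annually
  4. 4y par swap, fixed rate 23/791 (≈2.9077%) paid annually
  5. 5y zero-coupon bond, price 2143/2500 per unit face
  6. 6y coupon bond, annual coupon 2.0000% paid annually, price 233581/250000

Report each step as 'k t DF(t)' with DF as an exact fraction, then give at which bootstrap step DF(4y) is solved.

1 1 9773/10000
2 2 947/1000
3 3 1803/2000
4 4 8919/10000
5 5 2143/2500
6 6 8263/10000
DF(4y) is solved at step 4

step 1 [1y] zero: DF = P = 9773/10000 ≈ 0.977300
step 2 [2y] swap r/1=530/19243: DF=(1 − 530/19243·(0.977300))/(1+530/19243) = 947/1000 ≈ 0.947000
step 3 [3y] swap r/1=985/28258: DF=(1 − 985/28258·(0.977300+0.947000))/(1+985/28258) = 1803/2000 ≈ 0.901500
step 4 [4y] swap r/1=23/791: DF=(1 − 23/791·(0.977300+0.947000+0.901500))/(1+23/791) = 8919/10000 ≈ 0.891900
step 5 [5y] zero: DF = P = 2143/2500 ≈ 0.857200
step 6 [6y] bond c/1=1/50: DF=(233581/250000 − 1/50·(0.977300+0.947000+0.901500+0.891900+0.857200))/(1+1/50) = 8263/10000 ≈ 0.826300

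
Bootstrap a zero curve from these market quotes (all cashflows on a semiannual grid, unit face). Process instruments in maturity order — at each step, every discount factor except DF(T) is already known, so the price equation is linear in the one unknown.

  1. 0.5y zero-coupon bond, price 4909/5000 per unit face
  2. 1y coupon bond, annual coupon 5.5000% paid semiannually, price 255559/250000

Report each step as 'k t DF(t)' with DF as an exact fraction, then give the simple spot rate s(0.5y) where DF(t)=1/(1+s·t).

1 1/2 4909/5000
2 1 4843/5000
s(0.5y) = (1/(4909/5000) − 1)/(1/2) = 182/4909 ≈ 3.7075%

step 1 [0.5y] zero: DF = P = 4909/5000 ≈ 0.981800
step 2 [1y] bond c/2=11/400: DF=(255559/250000 − 11/400·(0.981800))/(1+11/400) = 4843/5000 ≈ 0.968600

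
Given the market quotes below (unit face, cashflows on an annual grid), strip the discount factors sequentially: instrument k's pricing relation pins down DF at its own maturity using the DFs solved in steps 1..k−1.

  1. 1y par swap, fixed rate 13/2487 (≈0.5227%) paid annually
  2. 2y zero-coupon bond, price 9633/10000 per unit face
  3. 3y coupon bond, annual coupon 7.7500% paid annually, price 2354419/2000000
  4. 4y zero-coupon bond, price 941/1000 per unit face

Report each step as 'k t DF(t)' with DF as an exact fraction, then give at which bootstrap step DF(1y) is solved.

1 1 2487/2500
2 2 9633/10000
3 3 9517/10000
4 4 941/1000
DF(1y) is solved at step 1

step 1 [1y] swap r/1=13/2487: DF=(1 − 13/2487·(0))/(1+13/2487) = 2487/2500 ≈ 0.994800
step 2 [2y] zero: DF = P = 9633/10000 ≈ 0.963300
step 3 [3y] bond c/1=31/400: DF=(2354419/2000000 − 31/400·(0.994800+0.963300))/(1+31/400) = 9517/10000 ≈ 0.951700
step 4 [4y] zero: DF = P = 941/1000 ≈ 0.941000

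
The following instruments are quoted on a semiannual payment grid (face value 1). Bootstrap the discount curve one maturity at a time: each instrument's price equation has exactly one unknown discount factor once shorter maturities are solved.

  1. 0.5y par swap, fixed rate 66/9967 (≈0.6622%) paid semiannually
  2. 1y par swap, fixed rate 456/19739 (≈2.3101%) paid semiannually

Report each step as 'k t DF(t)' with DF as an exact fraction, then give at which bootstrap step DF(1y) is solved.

step 1 [0.5y] swap r/2=33/9967: DF=(1 − 33/9967·(0))/(1+33/9967) = 9967/10000 ≈ 0.996700
step 2 [1y] swap r/2=228/19739: DF=(1 − 228/19739·(0.996700))/(1+228/19739) = 2443/2500 ≈ 0.977200

1 1/2 9967/10000
2 1 2443/2500
DF(1y) is solved at step 2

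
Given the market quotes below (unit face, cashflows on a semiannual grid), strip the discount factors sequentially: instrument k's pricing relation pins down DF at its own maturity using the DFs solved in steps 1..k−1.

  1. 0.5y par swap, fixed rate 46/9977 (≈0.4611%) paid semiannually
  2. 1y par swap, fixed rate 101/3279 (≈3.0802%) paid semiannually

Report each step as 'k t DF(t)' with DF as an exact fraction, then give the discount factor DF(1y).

step 1 [0.5y] swap r/2=23/9977: DF=(1 − 23/9977·(0))/(1+23/9977) = 9977/10000 ≈ 0.997700
step 2 [1y] swap r/2=101/6558: DF=(1 − 101/6558·(0.997700))/(1+101/6558) = 9697/10000 ≈ 0.969700

1 1/2 9977/10000
2 1 9697/10000
DF(1y) = 9697/10000 ≈ 0.969700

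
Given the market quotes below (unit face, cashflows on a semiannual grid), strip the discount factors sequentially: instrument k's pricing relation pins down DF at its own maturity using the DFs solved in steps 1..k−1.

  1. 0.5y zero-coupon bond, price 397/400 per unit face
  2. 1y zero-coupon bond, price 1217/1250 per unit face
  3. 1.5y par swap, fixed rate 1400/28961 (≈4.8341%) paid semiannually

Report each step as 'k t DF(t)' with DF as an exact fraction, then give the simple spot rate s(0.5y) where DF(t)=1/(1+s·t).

1 1/2 397/400
2 1 1217/1250
3 3/2 93/100
s(0.5y) = (1/(397/400) − 1)/(1/2) = 6/397 ≈ 1.5113%

step 1 [0.5y] zero: DF = P = 397/400 ≈ 0.992500
step 2 [1y] zero: DF = P = 1217/1250 ≈ 0.973600
step 3 [1.5y] swap r/2=700/28961: DF=(1 − 700/28961·(0.992500+0.973600))/(1+700/28961) = 93/100 ≈ 0.930000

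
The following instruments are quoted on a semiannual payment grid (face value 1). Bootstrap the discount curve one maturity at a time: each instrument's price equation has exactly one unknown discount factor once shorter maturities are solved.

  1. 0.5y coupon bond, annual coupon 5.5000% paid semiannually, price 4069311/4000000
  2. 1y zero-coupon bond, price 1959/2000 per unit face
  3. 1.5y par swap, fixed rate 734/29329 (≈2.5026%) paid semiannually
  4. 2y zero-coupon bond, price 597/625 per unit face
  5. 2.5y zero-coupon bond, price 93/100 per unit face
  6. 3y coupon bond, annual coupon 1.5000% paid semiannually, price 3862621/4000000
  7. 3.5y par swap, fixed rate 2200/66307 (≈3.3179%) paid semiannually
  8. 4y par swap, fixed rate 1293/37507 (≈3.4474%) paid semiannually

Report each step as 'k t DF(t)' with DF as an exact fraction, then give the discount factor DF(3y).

1 1/2 9901/10000
2 1 1959/2000
3 3/2 9633/10000
4 2 597/625
5 5/2 93/100
6 3 4613/5000
7 7/2 89/100
8 4 8707/10000
DF(3y) = 4613/5000 ≈ 0.922600

step 1 [0.5y] bond c/2=11/400: DF=(4069311/4000000 − 11/400·(0))/(1+11/400) = 9901/10000 ≈ 0.990100
step 2 [1y] zero: DF = P = 1959/2000 ≈ 0.979500
step 3 [1.5y] swap r/2=367/29329: DF=(1 − 367/29329·(0.990100+0.979500))/(1+367/29329) = 9633/10000 ≈ 0.963300
step 4 [2y] zero: DF = P = 597/625 ≈ 0.955200
step 5 [2.5y] zero: DF = P = 93/100 ≈ 0.930000
step 6 [3y] bond c/2=3/400: DF=(3862621/4000000 − 3/400·(0.990100+0.979500+0.963300+0.955200+0.930000))/(1+3/400) = 4613/5000 ≈ 0.922600
step 7 [3.5y] swap r/2=1100/66307: DF=(1 − 1100/66307·(0.990100+0.979500+0.963300+0.955200+0.930000+0.922600))/(1+1100/66307) = 89/100 ≈ 0.890000
step 8 [4y] swap r/2=1293/75014: DF=(1 − 1293/75014·(0.990100+0.979500+0.963300+0.955200+0.930000+0.922600+0.890000))/(1+1293/75014) = 8707/10000 ≈ 0.870700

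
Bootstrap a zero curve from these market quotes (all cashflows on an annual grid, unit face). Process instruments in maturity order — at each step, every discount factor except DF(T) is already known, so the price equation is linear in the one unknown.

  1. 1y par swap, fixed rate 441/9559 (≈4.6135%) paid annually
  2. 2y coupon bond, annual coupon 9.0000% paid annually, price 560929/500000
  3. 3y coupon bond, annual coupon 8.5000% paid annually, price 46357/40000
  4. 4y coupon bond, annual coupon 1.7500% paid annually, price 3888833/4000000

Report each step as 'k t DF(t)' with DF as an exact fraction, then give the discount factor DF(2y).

1 1 9559/10000
2 2 9503/10000
3 3 2297/2500
4 4 9069/10000
DF(2y) = 9503/10000 ≈ 0.950300

step 1 [1y] swap r/1=441/9559: DF=(1 − 441/9559·(0))/(1+441/9559) = 9559/10000 ≈ 0.955900
step 2 [2y] bond c/1=9/100: DF=(560929/500000 − 9/100·(0.955900))/(1+9/100) = 9503/10000 ≈ 0.950300
step 3 [3y] bond c/1=17/200: DF=(46357/40000 − 17/200·(0.955900+0.950300))/(1+17/200) = 2297/2500 ≈ 0.918800
step 4 [4y] bond c/1=7/400: DF=(3888833/4000000 − 7/400·(0.955900+0.950300+0.918800))/(1+7/400) = 9069/10000 ≈ 0.906900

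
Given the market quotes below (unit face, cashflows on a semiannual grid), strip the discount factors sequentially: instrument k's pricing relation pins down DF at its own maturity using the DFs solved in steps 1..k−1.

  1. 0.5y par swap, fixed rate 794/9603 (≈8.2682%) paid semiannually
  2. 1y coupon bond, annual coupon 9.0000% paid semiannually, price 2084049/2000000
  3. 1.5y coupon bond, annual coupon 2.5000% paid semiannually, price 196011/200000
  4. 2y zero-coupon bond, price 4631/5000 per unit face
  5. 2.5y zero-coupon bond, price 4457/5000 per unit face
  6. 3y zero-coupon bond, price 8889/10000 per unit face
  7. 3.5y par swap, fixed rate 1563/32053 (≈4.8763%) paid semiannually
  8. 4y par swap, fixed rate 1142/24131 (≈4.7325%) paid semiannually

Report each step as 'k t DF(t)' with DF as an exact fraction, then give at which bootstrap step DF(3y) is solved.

step 1 [0.5y] swap r/2=397/9603: DF=(1 − 397/9603·(0))/(1+397/9603) = 9603/10000 ≈ 0.960300
step 2 [1y] bond c/2=9/200: DF=(2084049/2000000 − 9/200·(0.960300))/(1+9/200) = 4779/5000 ≈ 0.955800
step 3 [1.5y] bond c/2=1/80: DF=(196011/200000 − 1/80·(0.960300+0.955800))/(1+1/80) = 9443/10000 ≈ 0.944300
step 4 [2y] zero: DF = P = 4631/5000 ≈ 0.926200
step 5 [2.5y] zero: DF = P = 4457/5000 ≈ 0.891400
step 6 [3y] zero: DF = P = 8889/10000 ≈ 0.888900
step 7 [3.5y] swap r/2=1563/64106: DF=(1 − 1563/64106·(0.960300+0.955800+0.944300+0.926200+0.891400+0.888900))/(1+1563/64106) = 8437/10000 ≈ 0.843700
step 8 [4y] swap r/2=571/24131: DF=(1 − 571/24131·(0.960300+0.955800+0.944300+0.926200+0.891400+0.888900+0.843700))/(1+571/24131) = 8287/10000 ≈ 0.828700

1 1/2 9603/10000
2 1 4779/5000
3 3/2 9443/10000
4 2 4631/5000
5 5/2 4457/5000
6 3 8889/10000
7 7/2 8437/10000
8 4 8287/10000
DF(3y) is solved at step 6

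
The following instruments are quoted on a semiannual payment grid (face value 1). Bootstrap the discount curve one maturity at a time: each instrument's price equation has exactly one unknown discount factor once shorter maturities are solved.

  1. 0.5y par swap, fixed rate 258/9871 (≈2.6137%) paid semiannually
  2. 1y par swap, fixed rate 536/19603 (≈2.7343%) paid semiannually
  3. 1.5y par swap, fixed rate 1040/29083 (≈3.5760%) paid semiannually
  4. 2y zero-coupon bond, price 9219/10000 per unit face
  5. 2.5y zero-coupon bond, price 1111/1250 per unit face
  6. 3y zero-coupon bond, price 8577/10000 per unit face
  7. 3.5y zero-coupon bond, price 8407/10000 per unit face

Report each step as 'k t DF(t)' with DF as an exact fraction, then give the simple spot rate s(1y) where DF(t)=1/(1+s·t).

1 1/2 9871/10000
2 1 2433/2500
3 3/2 237/250
4 2 9219/10000
5 5/2 1111/1250
6 3 8577/10000
7 7/2 8407/10000
s(1y) = (1/(2433/2500) − 1)/(1) = 67/2433 ≈ 2.7538%

step 1 [0.5y] swap r/2=129/9871: DF=(1 − 129/9871·(0))/(1+129/9871) = 9871/10000 ≈ 0.987100
step 2 [1y] swap r/2=268/19603: DF=(1 − 268/19603·(0.987100))/(1+268/19603) = 2433/2500 ≈ 0.973200
step 3 [1.5y] swap r/2=520/29083: DF=(1 − 520/29083·(0.987100+0.973200))/(1+520/29083) = 237/250 ≈ 0.948000
step 4 [2y] zero: DF = P = 9219/10000 ≈ 0.921900
step 5 [2.5y] zero: DF = P = 1111/1250 ≈ 0.888800
step 6 [3y] zero: DF = P = 8577/10000 ≈ 0.857700
step 7 [3.5y] zero: DF = P = 8407/10000 ≈ 0.840700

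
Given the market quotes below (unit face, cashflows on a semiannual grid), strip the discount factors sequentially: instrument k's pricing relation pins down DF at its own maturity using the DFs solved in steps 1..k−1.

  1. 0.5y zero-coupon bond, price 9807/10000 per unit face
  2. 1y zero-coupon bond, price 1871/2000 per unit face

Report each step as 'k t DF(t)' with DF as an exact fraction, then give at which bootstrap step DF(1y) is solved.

1 1/2 9807/10000
2 1 1871/2000
DF(1y) is solved at step 2

step 1 [0.5y] zero: DF = P = 9807/10000 ≈ 0.980700
step 2 [1y] zero: DF = P = 1871/2000 ≈ 0.935500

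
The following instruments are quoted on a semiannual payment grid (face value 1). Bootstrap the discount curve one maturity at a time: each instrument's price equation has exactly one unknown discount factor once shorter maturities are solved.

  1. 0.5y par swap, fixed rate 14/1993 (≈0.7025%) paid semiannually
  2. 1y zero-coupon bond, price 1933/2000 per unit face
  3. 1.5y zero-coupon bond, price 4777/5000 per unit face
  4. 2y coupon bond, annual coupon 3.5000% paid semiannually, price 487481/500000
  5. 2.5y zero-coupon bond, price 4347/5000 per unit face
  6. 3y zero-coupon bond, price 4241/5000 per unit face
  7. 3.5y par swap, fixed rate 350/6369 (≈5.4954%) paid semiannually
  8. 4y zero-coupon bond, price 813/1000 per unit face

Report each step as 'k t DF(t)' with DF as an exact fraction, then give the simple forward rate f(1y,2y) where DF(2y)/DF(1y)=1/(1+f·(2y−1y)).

1 1/2 1993/2000
2 1 1933/2000
3 3/2 4777/5000
4 2 227/250
5 5/2 4347/5000
6 3 4241/5000
7 7/2 33/40
8 4 813/1000
f(1y,2y) = ((1933/2000)/(227/250) − 1)/(1) = 117/1816 ≈ 6.4427%

step 1 [0.5y] swap r/2=7/1993: DF=(1 − 7/1993·(0))/(1+7/1993) = 1993/2000 ≈ 0.996500
step 2 [1y] zero: DF = P = 1933/2000 ≈ 0.966500
step 3 [1.5y] zero: DF = P = 4777/5000 ≈ 0.955400
step 4 [2y] bond c/2=7/400: DF=(487481/500000 − 7/400·(0.996500+0.966500+0.955400))/(1+7/400) = 227/250 ≈ 0.908000
step 5 [2.5y] zero: DF = P = 4347/5000 ≈ 0.869400
step 6 [3y] zero: DF = P = 4241/5000 ≈ 0.848200
step 7 [3.5y] swap r/2=175/6369: DF=(1 − 175/6369·(0.996500+0.966500+0.955400+0.908000+0.869400+0.848200))/(1+175/6369) = 33/40 ≈ 0.825000
step 8 [4y] zero: DF = P = 813/1000 ≈ 0.813000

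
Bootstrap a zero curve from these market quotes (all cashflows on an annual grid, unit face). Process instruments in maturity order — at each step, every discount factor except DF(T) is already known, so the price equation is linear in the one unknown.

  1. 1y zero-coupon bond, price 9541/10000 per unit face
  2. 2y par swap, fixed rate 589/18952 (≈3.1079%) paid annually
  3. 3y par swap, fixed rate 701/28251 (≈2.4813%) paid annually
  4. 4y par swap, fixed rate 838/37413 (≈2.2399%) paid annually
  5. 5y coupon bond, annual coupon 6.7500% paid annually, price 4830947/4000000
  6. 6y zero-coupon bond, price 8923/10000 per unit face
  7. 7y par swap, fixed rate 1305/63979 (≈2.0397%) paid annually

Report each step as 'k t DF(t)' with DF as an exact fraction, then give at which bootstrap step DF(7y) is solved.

1 1 9541/10000
2 2 9411/10000
3 3 9299/10000
4 4 4581/5000
5 5 2237/2500
6 6 8923/10000
7 7 1739/2000
DF(7y) is solved at step 7

step 1 [1y] zero: DF = P = 9541/10000 ≈ 0.954100
step 2 [2y] swap r/1=589/18952: DF=(1 − 589/18952·(0.954100))/(1+589/18952) = 9411/10000 ≈ 0.941100
step 3 [3y] swap r/1=701/28251: DF=(1 − 701/28251·(0.954100+0.941100))/(1+701/28251) = 9299/10000 ≈ 0.929900
step 4 [4y] swap r/1=838/37413: DF=(1 − 838/37413·(0.954100+0.941100+0.929900))/(1+838/37413) = 4581/5000 ≈ 0.916200
step 5 [5y] bond c/1=27/400: DF=(4830947/4000000 − 27/400·(0.954100+0.941100+0.929900+0.916200))/(1+27/400) = 2237/2500 ≈ 0.894800
step 6 [6y] zero: DF = P = 8923/10000 ≈ 0.892300
step 7 [7y] swap r/1=1305/63979: DF=(1 − 1305/63979·(0.954100+0.941100+0.929900+0.916200+0.894800+0.892300))/(1+1305/63979) = 1739/2000 ≈ 0.869500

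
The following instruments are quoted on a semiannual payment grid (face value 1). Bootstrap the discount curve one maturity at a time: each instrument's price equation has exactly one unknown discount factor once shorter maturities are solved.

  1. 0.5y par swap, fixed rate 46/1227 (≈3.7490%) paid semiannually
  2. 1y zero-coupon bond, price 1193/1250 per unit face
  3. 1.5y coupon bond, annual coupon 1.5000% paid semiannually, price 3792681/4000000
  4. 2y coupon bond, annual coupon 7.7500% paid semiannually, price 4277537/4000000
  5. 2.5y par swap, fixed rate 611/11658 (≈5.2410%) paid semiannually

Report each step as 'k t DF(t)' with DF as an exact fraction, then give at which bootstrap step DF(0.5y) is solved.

step 1 [0.5y] swap r/2=23/1227: DF=(1 − 23/1227·(0))/(1+23/1227) = 1227/1250 ≈ 0.981600
step 2 [1y] zero: DF = P = 1193/1250 ≈ 0.954400
step 3 [1.5y] bond c/2=3/400: DF=(3792681/4000000 − 3/400·(0.981600+0.954400))/(1+3/400) = 9267/10000 ≈ 0.926700
step 4 [2y] bond c/2=31/800: DF=(4277537/4000000 − 31/800·(0.981600+0.954400+0.926700))/(1+31/800) = 9227/10000 ≈ 0.922700
step 5 [2.5y] swap r/2=611/23316: DF=(1 − 611/23316·(0.981600+0.954400+0.926700+0.922700))/(1+611/23316) = 4389/5000 ≈ 0.877800

1 1/2 1227/1250
2 1 1193/1250
3 3/2 9267/10000
4 2 9227/10000
5 5/2 4389/5000
DF(0.5y) is solved at step 1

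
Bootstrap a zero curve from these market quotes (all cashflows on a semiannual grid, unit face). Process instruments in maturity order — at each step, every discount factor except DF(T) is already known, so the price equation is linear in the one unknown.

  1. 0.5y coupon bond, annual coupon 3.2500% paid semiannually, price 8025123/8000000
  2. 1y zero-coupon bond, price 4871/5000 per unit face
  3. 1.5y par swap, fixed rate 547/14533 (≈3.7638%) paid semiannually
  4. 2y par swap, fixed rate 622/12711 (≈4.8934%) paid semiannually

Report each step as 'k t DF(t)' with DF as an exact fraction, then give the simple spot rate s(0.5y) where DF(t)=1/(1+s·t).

1 1/2 9871/10000
2 1 4871/5000
3 3/2 9453/10000
4 2 9067/10000
s(0.5y) = (1/(9871/10000) − 1)/(1/2) = 258/9871 ≈ 2.6137%

step 1 [0.5y] bond c/2=13/800: DF=(8025123/8000000 − 13/800·(0))/(1+13/800) = 9871/10000 ≈ 0.987100
step 2 [1y] zero: DF = P = 4871/5000 ≈ 0.974200
step 3 [1.5y] swap r/2=547/29066: DF=(1 − 547/29066·(0.987100+0.974200))/(1+547/29066) = 9453/10000 ≈ 0.945300
step 4 [2y] swap r/2=311/12711: DF=(1 − 311/12711·(0.987100+0.974200+0.945300))/(1+311/12711) = 9067/10000 ≈ 0.906700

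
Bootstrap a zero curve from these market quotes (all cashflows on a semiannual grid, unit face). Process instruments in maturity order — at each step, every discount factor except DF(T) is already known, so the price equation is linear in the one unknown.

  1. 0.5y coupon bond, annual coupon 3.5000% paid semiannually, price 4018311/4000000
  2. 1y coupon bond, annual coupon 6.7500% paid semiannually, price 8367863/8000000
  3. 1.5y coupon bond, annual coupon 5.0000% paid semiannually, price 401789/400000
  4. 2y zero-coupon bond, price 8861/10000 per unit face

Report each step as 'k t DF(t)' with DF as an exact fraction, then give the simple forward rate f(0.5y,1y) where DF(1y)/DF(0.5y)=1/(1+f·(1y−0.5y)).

1 1/2 9873/10000
2 1 2449/2500
3 3/2 233/250
4 2 8861/10000
f(0.5y,1y) = ((9873/10000)/(2449/2500) − 1)/(1/2) = 77/4898 ≈ 1.5721%

step 1 [0.5y] bond c/2=7/400: DF=(4018311/4000000 − 7/400·(0))/(1+7/400) = 9873/10000 ≈ 0.987300
step 2 [1y] bond c/2=27/800: DF=(8367863/8000000 − 27/800·(0.987300))/(1+27/800) = 2449/2500 ≈ 0.979600
step 3 [1.5y] bond c/2=1/40: DF=(401789/400000 − 1/40·(0.987300+0.979600))/(1+1/40) = 233/250 ≈ 0.932000
step 4 [2y] zero: DF = P = 8861/10000 ≈ 0.886100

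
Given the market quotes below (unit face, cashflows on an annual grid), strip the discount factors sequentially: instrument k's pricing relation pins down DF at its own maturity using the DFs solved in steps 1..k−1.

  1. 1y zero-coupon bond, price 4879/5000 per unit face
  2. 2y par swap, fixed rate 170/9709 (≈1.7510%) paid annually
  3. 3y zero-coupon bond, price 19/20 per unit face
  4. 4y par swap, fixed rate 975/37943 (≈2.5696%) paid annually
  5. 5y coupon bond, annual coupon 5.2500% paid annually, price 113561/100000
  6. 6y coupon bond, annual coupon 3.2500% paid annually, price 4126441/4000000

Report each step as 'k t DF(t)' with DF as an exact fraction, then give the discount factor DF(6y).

1 1 4879/5000
2 2 483/500
3 3 19/20
4 4 361/400
5 5 8897/10000
6 6 8517/10000
DF(6y) = 8517/10000 ≈ 0.851700

step 1 [1y] zero: DF = P = 4879/5000 ≈ 0.975800
step 2 [2y] swap r/1=170/9709: DF=(1 − 170/9709·(0.975800))/(1+170/9709) = 483/500 ≈ 0.966000
step 3 [3y] zero: DF = P = 19/20 ≈ 0.950000
step 4 [4y] swap r/1=975/37943: DF=(1 − 975/37943·(0.975800+0.966000+0.950000))/(1+975/37943) = 361/400 ≈ 0.902500
step 5 [5y] bond c/1=21/400: DF=(113561/100000 − 21/400·(0.975800+0.966000+0.950000+0.902500))/(1+21/400) = 8897/10000 ≈ 0.889700
step 6 [6y] bond c/1=13/400: DF=(4126441/4000000 − 13/400·(0.975800+0.966000+0.950000+0.902500+0.889700))/(1+13/400) = 8517/10000 ≈ 0.851700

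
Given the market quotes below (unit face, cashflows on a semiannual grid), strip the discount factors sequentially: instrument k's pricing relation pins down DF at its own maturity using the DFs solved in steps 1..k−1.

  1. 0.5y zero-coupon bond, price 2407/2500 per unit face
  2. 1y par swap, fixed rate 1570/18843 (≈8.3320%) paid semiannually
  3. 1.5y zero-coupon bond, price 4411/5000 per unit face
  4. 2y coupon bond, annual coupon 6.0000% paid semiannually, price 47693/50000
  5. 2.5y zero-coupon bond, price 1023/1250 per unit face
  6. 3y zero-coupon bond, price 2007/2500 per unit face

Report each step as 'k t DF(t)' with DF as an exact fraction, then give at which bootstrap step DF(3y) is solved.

1 1/2 2407/2500
2 1 1843/2000
3 3/2 4411/5000
4 2 1691/2000
5 5/2 1023/1250
6 3 2007/2500
DF(3y) is solved at step 6

step 1 [0.5y] zero: DF = P = 2407/2500 ≈ 0.962800
step 2 [1y] swap r/2=785/18843: DF=(1 − 785/18843·(0.962800))/(1+785/18843) = 1843/2000 ≈ 0.921500
step 3 [1.5y] zero: DF = P = 4411/5000 ≈ 0.882200
step 4 [2y] bond c/2=3/100: DF=(47693/50000 − 3/100·(0.962800+0.921500+0.882200))/(1+3/100) = 1691/2000 ≈ 0.845500
step 5 [2.5y] zero: DF = P = 1023/1250 ≈ 0.818400
step 6 [3y] zero: DF = P = 2007/2500 ≈ 0.802800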